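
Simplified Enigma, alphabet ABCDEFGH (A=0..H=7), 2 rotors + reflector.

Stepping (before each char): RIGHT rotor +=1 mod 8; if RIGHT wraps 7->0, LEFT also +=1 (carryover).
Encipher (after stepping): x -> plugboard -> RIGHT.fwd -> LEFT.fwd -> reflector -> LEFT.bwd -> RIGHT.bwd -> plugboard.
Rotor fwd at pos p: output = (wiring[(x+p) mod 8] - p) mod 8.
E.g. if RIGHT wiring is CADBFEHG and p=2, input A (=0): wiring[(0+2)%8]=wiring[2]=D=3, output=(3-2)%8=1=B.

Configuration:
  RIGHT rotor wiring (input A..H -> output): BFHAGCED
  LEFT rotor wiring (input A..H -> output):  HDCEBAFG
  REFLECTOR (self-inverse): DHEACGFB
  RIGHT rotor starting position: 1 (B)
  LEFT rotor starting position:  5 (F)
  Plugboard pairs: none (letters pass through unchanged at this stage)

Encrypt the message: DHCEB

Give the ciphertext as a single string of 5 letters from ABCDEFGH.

Char 1 ('D'): step: R->2, L=5; D->plug->D->R->A->L->D->refl->A->L'->B->R'->F->plug->F
Char 2 ('H'): step: R->3, L=5; H->plug->H->R->E->L->G->refl->F->L'->F->R'->A->plug->A
Char 3 ('C'): step: R->4, L=5; C->plug->C->R->A->L->D->refl->A->L'->B->R'->F->plug->F
Char 4 ('E'): step: R->5, L=5; E->plug->E->R->A->L->D->refl->A->L'->B->R'->H->plug->H
Char 5 ('B'): step: R->6, L=5; B->plug->B->R->F->L->F->refl->G->L'->E->R'->H->plug->H

Answer: FAFHH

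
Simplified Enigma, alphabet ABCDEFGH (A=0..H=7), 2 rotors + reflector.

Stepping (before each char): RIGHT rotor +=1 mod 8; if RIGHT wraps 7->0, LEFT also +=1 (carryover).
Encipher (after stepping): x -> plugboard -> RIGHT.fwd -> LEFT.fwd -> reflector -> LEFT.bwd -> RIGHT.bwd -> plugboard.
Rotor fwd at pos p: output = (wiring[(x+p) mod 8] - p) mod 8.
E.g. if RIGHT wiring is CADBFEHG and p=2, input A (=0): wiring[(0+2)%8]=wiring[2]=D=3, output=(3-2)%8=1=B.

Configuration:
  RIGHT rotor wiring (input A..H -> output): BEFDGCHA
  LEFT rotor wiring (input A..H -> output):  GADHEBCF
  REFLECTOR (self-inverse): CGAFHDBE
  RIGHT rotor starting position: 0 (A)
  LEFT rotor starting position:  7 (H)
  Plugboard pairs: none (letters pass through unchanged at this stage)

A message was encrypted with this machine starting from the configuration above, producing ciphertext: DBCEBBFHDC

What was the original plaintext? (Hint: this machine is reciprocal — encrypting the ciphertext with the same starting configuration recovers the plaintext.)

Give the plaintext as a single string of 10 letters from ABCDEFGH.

Answer: GAEHFGCCHA

Derivation:
Char 1 ('D'): step: R->1, L=7; D->plug->D->R->F->L->F->refl->D->L'->H->R'->G->plug->G
Char 2 ('B'): step: R->2, L=7; B->plug->B->R->B->L->H->refl->E->L'->D->R'->A->plug->A
Char 3 ('C'): step: R->3, L=7; C->plug->C->R->H->L->D->refl->F->L'->F->R'->E->plug->E
Char 4 ('E'): step: R->4, L=7; E->plug->E->R->F->L->F->refl->D->L'->H->R'->H->plug->H
Char 5 ('B'): step: R->5, L=7; B->plug->B->R->C->L->B->refl->G->L'->A->R'->F->plug->F
Char 6 ('B'): step: R->6, L=7; B->plug->B->R->C->L->B->refl->G->L'->A->R'->G->plug->G
Char 7 ('F'): step: R->7, L=7; F->plug->F->R->H->L->D->refl->F->L'->F->R'->C->plug->C
Char 8 ('H'): step: R->0, L->0 (L advanced); H->plug->H->R->A->L->G->refl->B->L'->F->R'->C->plug->C
Char 9 ('D'): step: R->1, L=0; D->plug->D->R->F->L->B->refl->G->L'->A->R'->H->plug->H
Char 10 ('C'): step: R->2, L=0; C->plug->C->R->E->L->E->refl->H->L'->D->R'->A->plug->A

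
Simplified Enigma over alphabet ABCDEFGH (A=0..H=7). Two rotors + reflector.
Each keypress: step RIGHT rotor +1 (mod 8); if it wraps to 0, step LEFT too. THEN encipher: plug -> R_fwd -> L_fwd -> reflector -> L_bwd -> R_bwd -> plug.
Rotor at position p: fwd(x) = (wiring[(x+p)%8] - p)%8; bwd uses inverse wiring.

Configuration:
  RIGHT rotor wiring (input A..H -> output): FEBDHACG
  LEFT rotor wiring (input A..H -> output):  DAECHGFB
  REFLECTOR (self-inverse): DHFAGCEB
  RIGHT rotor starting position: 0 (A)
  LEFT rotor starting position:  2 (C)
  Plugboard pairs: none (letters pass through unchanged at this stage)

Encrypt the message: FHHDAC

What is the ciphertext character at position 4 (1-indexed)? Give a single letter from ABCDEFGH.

Char 1 ('F'): step: R->1, L=2; F->plug->F->R->B->L->A->refl->D->L'->E->R'->H->plug->H
Char 2 ('H'): step: R->2, L=2; H->plug->H->R->C->L->F->refl->C->L'->A->R'->E->plug->E
Char 3 ('H'): step: R->3, L=2; H->plug->H->R->G->L->B->refl->H->L'->F->R'->C->plug->C
Char 4 ('D'): step: R->4, L=2; D->plug->D->R->C->L->F->refl->C->L'->A->R'->F->plug->F

F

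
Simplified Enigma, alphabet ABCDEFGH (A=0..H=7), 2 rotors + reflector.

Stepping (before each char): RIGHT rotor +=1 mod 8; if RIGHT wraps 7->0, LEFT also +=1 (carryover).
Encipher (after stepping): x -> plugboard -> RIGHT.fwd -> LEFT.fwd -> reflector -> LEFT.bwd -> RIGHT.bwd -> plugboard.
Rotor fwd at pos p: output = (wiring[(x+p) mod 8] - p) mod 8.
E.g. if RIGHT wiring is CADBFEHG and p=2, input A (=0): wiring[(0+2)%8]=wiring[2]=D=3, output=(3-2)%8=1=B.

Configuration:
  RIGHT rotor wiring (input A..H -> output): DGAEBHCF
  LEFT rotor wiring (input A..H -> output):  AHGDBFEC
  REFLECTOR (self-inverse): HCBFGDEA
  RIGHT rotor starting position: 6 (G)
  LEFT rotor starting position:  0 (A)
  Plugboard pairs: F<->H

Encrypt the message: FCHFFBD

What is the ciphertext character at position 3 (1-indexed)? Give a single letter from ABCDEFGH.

Char 1 ('F'): step: R->7, L=0; F->plug->H->R->D->L->D->refl->F->L'->F->R'->E->plug->E
Char 2 ('C'): step: R->0, L->1 (L advanced); C->plug->C->R->A->L->G->refl->E->L'->E->R'->D->plug->D
Char 3 ('H'): step: R->1, L=1; H->plug->F->R->B->L->F->refl->D->L'->F->R'->A->plug->A

A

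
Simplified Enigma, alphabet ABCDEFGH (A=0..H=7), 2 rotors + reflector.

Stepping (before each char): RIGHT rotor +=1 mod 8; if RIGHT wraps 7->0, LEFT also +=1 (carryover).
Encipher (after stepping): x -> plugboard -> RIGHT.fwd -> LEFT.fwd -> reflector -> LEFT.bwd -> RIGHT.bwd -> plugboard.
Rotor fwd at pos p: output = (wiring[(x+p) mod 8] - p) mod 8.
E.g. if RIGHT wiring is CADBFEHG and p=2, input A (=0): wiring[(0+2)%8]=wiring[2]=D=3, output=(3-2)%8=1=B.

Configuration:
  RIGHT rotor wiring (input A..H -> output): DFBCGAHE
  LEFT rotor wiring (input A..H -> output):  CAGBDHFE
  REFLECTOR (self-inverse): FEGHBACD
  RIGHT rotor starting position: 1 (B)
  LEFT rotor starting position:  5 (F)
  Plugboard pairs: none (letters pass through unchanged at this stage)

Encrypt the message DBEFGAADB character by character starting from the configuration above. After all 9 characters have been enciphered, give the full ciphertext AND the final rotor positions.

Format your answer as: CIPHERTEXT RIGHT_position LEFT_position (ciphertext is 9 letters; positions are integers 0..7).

Char 1 ('D'): step: R->2, L=5; D->plug->D->R->G->L->E->refl->B->L'->F->R'->E->plug->E
Char 2 ('B'): step: R->3, L=5; B->plug->B->R->D->L->F->refl->A->L'->B->R'->E->plug->E
Char 3 ('E'): step: R->4, L=5; E->plug->E->R->H->L->G->refl->C->L'->A->R'->D->plug->D
Char 4 ('F'): step: R->5, L=5; F->plug->F->R->E->L->D->refl->H->L'->C->R'->B->plug->B
Char 5 ('G'): step: R->6, L=5; G->plug->G->R->A->L->C->refl->G->L'->H->R'->D->plug->D
Char 6 ('A'): step: R->7, L=5; A->plug->A->R->F->L->B->refl->E->L'->G->R'->C->plug->C
Char 7 ('A'): step: R->0, L->6 (L advanced); A->plug->A->R->D->L->C->refl->G->L'->B->R'->C->plug->C
Char 8 ('D'): step: R->1, L=6; D->plug->D->R->F->L->D->refl->H->L'->A->R'->B->plug->B
Char 9 ('B'): step: R->2, L=6; B->plug->B->R->A->L->H->refl->D->L'->F->R'->E->plug->E
Final: ciphertext=EEDBDCCBE, RIGHT=2, LEFT=6

Answer: EEDBDCCBE 2 6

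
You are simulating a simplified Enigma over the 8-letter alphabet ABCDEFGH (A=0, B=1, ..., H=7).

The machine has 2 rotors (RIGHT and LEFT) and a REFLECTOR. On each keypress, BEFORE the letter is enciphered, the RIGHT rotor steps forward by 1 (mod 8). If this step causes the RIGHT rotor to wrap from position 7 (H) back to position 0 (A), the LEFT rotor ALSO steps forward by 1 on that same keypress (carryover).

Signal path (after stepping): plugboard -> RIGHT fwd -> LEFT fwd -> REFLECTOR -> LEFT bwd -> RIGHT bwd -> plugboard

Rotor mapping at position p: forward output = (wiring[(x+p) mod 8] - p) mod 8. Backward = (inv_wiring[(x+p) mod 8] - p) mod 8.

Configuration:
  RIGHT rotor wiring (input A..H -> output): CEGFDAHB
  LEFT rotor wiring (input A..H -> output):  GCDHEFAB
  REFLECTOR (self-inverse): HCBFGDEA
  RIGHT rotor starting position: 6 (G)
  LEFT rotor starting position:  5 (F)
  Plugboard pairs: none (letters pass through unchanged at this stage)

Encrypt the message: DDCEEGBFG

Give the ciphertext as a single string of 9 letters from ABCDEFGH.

Answer: HFHGHAEHF

Derivation:
Char 1 ('D'): step: R->7, L=5; D->plug->D->R->H->L->H->refl->A->L'->A->R'->H->plug->H
Char 2 ('D'): step: R->0, L->6 (L advanced); D->plug->D->R->F->L->B->refl->C->L'->A->R'->F->plug->F
Char 3 ('C'): step: R->1, L=6; C->plug->C->R->E->L->F->refl->D->L'->B->R'->H->plug->H
Char 4 ('E'): step: R->2, L=6; E->plug->E->R->F->L->B->refl->C->L'->A->R'->G->plug->G
Char 5 ('E'): step: R->3, L=6; E->plug->E->R->G->L->G->refl->E->L'->D->R'->H->plug->H
Char 6 ('G'): step: R->4, L=6; G->plug->G->R->C->L->A->refl->H->L'->H->R'->A->plug->A
Char 7 ('B'): step: R->5, L=6; B->plug->B->R->C->L->A->refl->H->L'->H->R'->E->plug->E
Char 8 ('F'): step: R->6, L=6; F->plug->F->R->H->L->H->refl->A->L'->C->R'->H->plug->H
Char 9 ('G'): step: R->7, L=6; G->plug->G->R->B->L->D->refl->F->L'->E->R'->F->plug->F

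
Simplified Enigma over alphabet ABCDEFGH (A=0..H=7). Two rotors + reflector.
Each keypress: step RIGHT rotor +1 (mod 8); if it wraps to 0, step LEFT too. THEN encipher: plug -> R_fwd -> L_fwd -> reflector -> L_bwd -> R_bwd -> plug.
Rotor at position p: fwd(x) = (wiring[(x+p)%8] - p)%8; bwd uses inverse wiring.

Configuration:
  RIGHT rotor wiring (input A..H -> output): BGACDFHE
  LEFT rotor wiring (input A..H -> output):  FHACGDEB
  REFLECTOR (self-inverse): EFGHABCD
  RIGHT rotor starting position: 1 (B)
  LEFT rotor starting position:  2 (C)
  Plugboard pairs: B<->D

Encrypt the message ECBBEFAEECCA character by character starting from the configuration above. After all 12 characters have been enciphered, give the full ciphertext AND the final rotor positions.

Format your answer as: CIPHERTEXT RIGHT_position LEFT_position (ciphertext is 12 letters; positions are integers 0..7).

Char 1 ('E'): step: R->2, L=2; E->plug->E->R->F->L->H->refl->D->L'->G->R'->A->plug->A
Char 2 ('C'): step: R->3, L=2; C->plug->C->R->C->L->E->refl->A->L'->B->R'->E->plug->E
Char 3 ('B'): step: R->4, L=2; B->plug->D->R->A->L->G->refl->C->L'->E->R'->G->plug->G
Char 4 ('B'): step: R->5, L=2; B->plug->D->R->E->L->C->refl->G->L'->A->R'->A->plug->A
Char 5 ('E'): step: R->6, L=2; E->plug->E->R->C->L->E->refl->A->L'->B->R'->A->plug->A
Char 6 ('F'): step: R->7, L=2; F->plug->F->R->E->L->C->refl->G->L'->A->R'->H->plug->H
Char 7 ('A'): step: R->0, L->3 (L advanced); A->plug->A->R->B->L->D->refl->H->L'->A->R'->C->plug->C
Char 8 ('E'): step: R->1, L=3; E->plug->E->R->E->L->G->refl->C->L'->F->R'->A->plug->A
Char 9 ('E'): step: R->2, L=3; E->plug->E->R->F->L->C->refl->G->L'->E->R'->H->plug->H
Char 10 ('C'): step: R->3, L=3; C->plug->C->R->C->L->A->refl->E->L'->G->R'->F->plug->F
Char 11 ('C'): step: R->4, L=3; C->plug->C->R->D->L->B->refl->F->L'->H->R'->A->plug->A
Char 12 ('A'): step: R->5, L=3; A->plug->A->R->A->L->H->refl->D->L'->B->R'->E->plug->E
Final: ciphertext=AEGAAHCAHFAE, RIGHT=5, LEFT=3

Answer: AEGAAHCAHFAE 5 3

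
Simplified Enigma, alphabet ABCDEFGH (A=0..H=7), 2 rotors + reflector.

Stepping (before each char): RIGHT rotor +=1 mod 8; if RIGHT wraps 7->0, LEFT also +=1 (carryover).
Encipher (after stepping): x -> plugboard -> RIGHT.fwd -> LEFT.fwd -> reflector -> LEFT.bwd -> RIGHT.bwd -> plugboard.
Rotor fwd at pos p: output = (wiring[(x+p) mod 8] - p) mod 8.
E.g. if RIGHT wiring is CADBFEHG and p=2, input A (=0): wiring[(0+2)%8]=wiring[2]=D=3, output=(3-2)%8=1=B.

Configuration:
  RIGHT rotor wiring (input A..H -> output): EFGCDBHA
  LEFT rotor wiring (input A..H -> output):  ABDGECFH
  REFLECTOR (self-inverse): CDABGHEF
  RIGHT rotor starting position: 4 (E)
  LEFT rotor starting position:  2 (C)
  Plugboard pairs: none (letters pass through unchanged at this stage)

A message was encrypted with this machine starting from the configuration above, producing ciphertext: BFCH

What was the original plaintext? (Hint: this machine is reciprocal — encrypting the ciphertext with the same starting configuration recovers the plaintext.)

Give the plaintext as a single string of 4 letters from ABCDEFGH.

Answer: CEAF

Derivation:
Char 1 ('B'): step: R->5, L=2; B->plug->B->R->C->L->C->refl->A->L'->D->R'->C->plug->C
Char 2 ('F'): step: R->6, L=2; F->plug->F->R->E->L->D->refl->B->L'->A->R'->E->plug->E
Char 3 ('C'): step: R->7, L=2; C->plug->C->R->G->L->G->refl->E->L'->B->R'->A->plug->A
Char 4 ('H'): step: R->0, L->3 (L advanced); H->plug->H->R->A->L->D->refl->B->L'->B->R'->F->plug->F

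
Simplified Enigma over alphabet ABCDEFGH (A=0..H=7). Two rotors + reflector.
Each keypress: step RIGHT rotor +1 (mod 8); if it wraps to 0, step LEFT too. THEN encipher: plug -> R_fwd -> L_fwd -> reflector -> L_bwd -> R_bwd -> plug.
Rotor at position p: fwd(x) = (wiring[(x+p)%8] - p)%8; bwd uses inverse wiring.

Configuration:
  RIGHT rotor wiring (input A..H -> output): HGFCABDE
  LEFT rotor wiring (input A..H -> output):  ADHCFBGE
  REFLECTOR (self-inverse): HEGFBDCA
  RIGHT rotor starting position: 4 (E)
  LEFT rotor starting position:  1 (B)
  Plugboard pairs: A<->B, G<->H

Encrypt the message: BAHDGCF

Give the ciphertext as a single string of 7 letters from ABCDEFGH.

Char 1 ('B'): step: R->5, L=1; B->plug->A->R->E->L->A->refl->H->L'->H->R'->C->plug->C
Char 2 ('A'): step: R->6, L=1; A->plug->B->R->G->L->D->refl->F->L'->F->R'->A->plug->B
Char 3 ('H'): step: R->7, L=1; H->plug->G->R->C->L->B->refl->E->L'->D->R'->E->plug->E
Char 4 ('D'): step: R->0, L->2 (L advanced); D->plug->D->R->C->L->D->refl->F->L'->A->R'->E->plug->E
Char 5 ('G'): step: R->1, L=2; G->plug->H->R->G->L->G->refl->C->L'->F->R'->A->plug->B
Char 6 ('C'): step: R->2, L=2; C->plug->C->R->G->L->G->refl->C->L'->F->R'->G->plug->H
Char 7 ('F'): step: R->3, L=2; F->plug->F->R->E->L->E->refl->B->L'->H->R'->A->plug->B

Answer: CBEEBHB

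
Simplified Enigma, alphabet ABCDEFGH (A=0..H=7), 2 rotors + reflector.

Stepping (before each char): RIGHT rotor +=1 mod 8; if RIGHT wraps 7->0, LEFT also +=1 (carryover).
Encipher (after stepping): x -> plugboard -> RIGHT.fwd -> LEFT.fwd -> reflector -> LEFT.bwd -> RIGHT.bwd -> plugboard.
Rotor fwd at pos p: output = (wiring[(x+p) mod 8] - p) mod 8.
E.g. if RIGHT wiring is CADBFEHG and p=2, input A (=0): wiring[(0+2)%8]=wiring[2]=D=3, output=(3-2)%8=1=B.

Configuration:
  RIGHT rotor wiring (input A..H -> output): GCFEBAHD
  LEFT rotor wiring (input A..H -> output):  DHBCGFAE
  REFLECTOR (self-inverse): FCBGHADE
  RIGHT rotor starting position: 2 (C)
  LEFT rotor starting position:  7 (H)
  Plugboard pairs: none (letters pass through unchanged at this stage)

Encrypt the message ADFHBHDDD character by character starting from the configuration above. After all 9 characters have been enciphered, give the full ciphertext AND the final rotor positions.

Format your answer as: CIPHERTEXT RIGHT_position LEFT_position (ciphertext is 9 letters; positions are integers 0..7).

Char 1 ('A'): step: R->3, L=7; A->plug->A->R->B->L->E->refl->H->L'->F->R'->C->plug->C
Char 2 ('D'): step: R->4, L=7; D->plug->D->R->H->L->B->refl->C->L'->D->R'->C->plug->C
Char 3 ('F'): step: R->5, L=7; F->plug->F->R->A->L->F->refl->A->L'->C->R'->B->plug->B
Char 4 ('H'): step: R->6, L=7; H->plug->H->R->C->L->A->refl->F->L'->A->R'->C->plug->C
Char 5 ('B'): step: R->7, L=7; B->plug->B->R->H->L->B->refl->C->L'->D->R'->C->plug->C
Char 6 ('H'): step: R->0, L->0 (L advanced); H->plug->H->R->D->L->C->refl->B->L'->C->R'->B->plug->B
Char 7 ('D'): step: R->1, L=0; D->plug->D->R->A->L->D->refl->G->L'->E->R'->B->plug->B
Char 8 ('D'): step: R->2, L=0; D->plug->D->R->G->L->A->refl->F->L'->F->R'->E->plug->E
Char 9 ('D'): step: R->3, L=0; D->plug->D->R->E->L->G->refl->D->L'->A->R'->E->plug->E
Final: ciphertext=CCBCCBBEE, RIGHT=3, LEFT=0

Answer: CCBCCBBEE 3 0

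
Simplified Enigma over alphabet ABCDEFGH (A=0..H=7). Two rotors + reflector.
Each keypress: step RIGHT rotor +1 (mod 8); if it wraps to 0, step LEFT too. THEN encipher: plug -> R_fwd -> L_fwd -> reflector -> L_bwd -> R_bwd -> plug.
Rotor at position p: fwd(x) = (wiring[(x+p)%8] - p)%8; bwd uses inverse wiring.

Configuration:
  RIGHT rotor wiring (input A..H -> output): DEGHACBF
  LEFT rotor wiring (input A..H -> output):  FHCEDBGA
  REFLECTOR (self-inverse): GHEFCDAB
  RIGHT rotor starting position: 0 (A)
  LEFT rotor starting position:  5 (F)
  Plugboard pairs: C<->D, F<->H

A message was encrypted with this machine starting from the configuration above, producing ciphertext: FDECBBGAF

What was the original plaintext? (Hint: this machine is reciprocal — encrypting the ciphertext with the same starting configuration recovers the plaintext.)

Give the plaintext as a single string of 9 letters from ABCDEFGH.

Char 1 ('F'): step: R->1, L=5; F->plug->H->R->C->L->D->refl->F->L'->F->R'->B->plug->B
Char 2 ('D'): step: R->2, L=5; D->plug->C->R->G->L->H->refl->B->L'->B->R'->G->plug->G
Char 3 ('E'): step: R->3, L=5; E->plug->E->R->C->L->D->refl->F->L'->F->R'->B->plug->B
Char 4 ('C'): step: R->4, L=5; C->plug->D->R->B->L->B->refl->H->L'->G->R'->B->plug->B
Char 5 ('B'): step: R->5, L=5; B->plug->B->R->E->L->C->refl->E->L'->A->R'->C->plug->D
Char 6 ('B'): step: R->6, L=5; B->plug->B->R->H->L->G->refl->A->L'->D->R'->A->plug->A
Char 7 ('G'): step: R->7, L=5; G->plug->G->R->D->L->A->refl->G->L'->H->R'->D->plug->C
Char 8 ('A'): step: R->0, L->6 (L advanced); A->plug->A->R->D->L->B->refl->H->L'->C->R'->F->plug->H
Char 9 ('F'): step: R->1, L=6; F->plug->H->R->C->L->H->refl->B->L'->D->R'->A->plug->A

Answer: BGBBDACHA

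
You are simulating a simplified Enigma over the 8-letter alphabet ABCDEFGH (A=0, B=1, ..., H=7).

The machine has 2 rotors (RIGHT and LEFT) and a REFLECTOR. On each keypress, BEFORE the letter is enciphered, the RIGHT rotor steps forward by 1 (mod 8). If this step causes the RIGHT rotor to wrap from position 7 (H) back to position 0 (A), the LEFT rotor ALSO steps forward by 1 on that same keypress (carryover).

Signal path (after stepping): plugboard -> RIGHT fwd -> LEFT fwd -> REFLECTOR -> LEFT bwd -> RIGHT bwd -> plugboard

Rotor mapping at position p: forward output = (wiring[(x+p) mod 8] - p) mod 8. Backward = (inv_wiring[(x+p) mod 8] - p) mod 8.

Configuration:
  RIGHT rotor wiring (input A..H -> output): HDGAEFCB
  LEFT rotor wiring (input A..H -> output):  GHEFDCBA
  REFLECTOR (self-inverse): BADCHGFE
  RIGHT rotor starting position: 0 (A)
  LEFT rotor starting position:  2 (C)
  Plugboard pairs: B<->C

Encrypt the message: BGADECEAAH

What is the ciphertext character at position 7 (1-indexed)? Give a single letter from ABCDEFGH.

Char 1 ('B'): step: R->1, L=2; B->plug->C->R->H->L->F->refl->G->L'->F->R'->B->plug->C
Char 2 ('G'): step: R->2, L=2; G->plug->G->R->F->L->G->refl->F->L'->H->R'->F->plug->F
Char 3 ('A'): step: R->3, L=2; A->plug->A->R->F->L->G->refl->F->L'->H->R'->D->plug->D
Char 4 ('D'): step: R->4, L=2; D->plug->D->R->F->L->G->refl->F->L'->H->R'->F->plug->F
Char 5 ('E'): step: R->5, L=2; E->plug->E->R->G->L->E->refl->H->L'->E->R'->C->plug->B
Char 6 ('C'): step: R->6, L=2; C->plug->B->R->D->L->A->refl->B->L'->C->R'->F->plug->F
Char 7 ('E'): step: R->7, L=2; E->plug->E->R->B->L->D->refl->C->L'->A->R'->B->plug->C

C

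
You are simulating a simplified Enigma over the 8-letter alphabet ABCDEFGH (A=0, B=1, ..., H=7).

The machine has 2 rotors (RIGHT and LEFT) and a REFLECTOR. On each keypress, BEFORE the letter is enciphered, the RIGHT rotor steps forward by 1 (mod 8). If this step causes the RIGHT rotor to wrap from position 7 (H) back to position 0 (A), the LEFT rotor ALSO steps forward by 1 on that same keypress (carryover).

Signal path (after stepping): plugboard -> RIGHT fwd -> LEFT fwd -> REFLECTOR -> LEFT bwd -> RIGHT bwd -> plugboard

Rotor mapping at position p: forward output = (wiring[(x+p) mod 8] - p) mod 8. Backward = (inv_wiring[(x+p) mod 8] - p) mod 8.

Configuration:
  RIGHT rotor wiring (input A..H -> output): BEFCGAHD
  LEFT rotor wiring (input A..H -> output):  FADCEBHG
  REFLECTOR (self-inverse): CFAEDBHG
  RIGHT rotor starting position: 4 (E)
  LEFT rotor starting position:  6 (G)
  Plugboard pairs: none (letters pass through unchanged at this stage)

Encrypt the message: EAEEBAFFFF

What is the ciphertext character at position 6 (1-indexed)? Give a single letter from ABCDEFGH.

Char 1 ('E'): step: R->5, L=6; E->plug->E->R->H->L->D->refl->E->L'->F->R'->G->plug->G
Char 2 ('A'): step: R->6, L=6; A->plug->A->R->B->L->A->refl->C->L'->D->R'->C->plug->C
Char 3 ('E'): step: R->7, L=6; E->plug->E->R->D->L->C->refl->A->L'->B->R'->G->plug->G
Char 4 ('E'): step: R->0, L->7 (L advanced); E->plug->E->R->G->L->C->refl->A->L'->H->R'->G->plug->G
Char 5 ('B'): step: R->1, L=7; B->plug->B->R->E->L->D->refl->E->L'->D->R'->A->plug->A
Char 6 ('A'): step: R->2, L=7; A->plug->A->R->D->L->E->refl->D->L'->E->R'->C->plug->C

C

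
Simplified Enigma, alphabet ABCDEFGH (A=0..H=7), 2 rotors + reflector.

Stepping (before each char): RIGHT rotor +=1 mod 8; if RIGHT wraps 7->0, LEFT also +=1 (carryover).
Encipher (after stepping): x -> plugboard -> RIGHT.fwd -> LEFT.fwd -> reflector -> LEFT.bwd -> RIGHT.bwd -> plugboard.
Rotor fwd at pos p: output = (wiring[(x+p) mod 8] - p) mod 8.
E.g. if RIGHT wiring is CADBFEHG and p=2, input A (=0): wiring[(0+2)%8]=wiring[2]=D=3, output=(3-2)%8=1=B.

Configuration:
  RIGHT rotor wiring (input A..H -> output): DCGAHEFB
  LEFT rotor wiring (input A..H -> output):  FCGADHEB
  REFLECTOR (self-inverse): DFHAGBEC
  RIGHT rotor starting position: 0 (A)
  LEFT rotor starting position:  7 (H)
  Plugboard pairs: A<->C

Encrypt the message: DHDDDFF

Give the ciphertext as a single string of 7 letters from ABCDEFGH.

Answer: HEEAHHA

Derivation:
Char 1 ('D'): step: R->1, L=7; D->plug->D->R->G->L->A->refl->D->L'->C->R'->H->plug->H
Char 2 ('H'): step: R->2, L=7; H->plug->H->R->A->L->C->refl->H->L'->D->R'->E->plug->E
Char 3 ('D'): step: R->3, L=7; D->plug->D->R->C->L->D->refl->A->L'->G->R'->E->plug->E
Char 4 ('D'): step: R->4, L=7; D->plug->D->R->F->L->E->refl->G->L'->B->R'->C->plug->A
Char 5 ('D'): step: R->5, L=7; D->plug->D->R->G->L->A->refl->D->L'->C->R'->H->plug->H
Char 6 ('F'): step: R->6, L=7; F->plug->F->R->C->L->D->refl->A->L'->G->R'->H->plug->H
Char 7 ('F'): step: R->7, L=7; F->plug->F->R->A->L->C->refl->H->L'->D->R'->C->plug->A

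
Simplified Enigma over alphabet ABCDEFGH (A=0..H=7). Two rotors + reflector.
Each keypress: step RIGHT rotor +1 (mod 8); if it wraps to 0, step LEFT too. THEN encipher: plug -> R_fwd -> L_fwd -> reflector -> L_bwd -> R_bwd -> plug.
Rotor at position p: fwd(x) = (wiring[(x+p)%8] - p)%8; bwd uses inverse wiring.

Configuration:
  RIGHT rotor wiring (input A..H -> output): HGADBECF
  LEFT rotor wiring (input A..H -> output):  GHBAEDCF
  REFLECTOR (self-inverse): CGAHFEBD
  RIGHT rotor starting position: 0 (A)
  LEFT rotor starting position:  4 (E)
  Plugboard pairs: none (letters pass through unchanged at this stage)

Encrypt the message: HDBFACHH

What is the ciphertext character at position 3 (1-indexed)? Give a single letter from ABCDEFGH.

Char 1 ('H'): step: R->1, L=4; H->plug->H->R->G->L->F->refl->E->L'->H->R'->B->plug->B
Char 2 ('D'): step: R->2, L=4; D->plug->D->R->C->L->G->refl->B->L'->D->R'->F->plug->F
Char 3 ('B'): step: R->3, L=4; B->plug->B->R->G->L->F->refl->E->L'->H->R'->D->plug->D

D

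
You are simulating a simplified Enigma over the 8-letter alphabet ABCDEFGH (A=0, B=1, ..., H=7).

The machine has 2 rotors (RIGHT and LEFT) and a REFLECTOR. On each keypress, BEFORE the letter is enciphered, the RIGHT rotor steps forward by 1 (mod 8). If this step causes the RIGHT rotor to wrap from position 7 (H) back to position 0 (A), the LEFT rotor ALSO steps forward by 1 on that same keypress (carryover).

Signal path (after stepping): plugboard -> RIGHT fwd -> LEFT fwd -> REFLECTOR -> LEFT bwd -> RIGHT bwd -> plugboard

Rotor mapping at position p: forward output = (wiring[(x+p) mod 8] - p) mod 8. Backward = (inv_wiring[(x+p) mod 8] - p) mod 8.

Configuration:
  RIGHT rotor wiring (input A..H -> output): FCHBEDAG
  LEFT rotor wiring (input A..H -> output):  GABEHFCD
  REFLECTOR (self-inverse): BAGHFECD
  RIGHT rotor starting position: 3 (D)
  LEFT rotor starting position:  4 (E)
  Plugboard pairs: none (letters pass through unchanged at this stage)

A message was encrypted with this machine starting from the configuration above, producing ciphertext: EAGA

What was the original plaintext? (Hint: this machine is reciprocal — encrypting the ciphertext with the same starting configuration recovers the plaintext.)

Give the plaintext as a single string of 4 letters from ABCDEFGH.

Char 1 ('E'): step: R->4, L=4; E->plug->E->R->B->L->B->refl->A->L'->H->R'->B->plug->B
Char 2 ('A'): step: R->5, L=4; A->plug->A->R->G->L->F->refl->E->L'->F->R'->E->plug->E
Char 3 ('G'): step: R->6, L=4; G->plug->G->R->G->L->F->refl->E->L'->F->R'->H->plug->H
Char 4 ('A'): step: R->7, L=4; A->plug->A->R->H->L->A->refl->B->L'->B->R'->H->plug->H

Answer: BEHH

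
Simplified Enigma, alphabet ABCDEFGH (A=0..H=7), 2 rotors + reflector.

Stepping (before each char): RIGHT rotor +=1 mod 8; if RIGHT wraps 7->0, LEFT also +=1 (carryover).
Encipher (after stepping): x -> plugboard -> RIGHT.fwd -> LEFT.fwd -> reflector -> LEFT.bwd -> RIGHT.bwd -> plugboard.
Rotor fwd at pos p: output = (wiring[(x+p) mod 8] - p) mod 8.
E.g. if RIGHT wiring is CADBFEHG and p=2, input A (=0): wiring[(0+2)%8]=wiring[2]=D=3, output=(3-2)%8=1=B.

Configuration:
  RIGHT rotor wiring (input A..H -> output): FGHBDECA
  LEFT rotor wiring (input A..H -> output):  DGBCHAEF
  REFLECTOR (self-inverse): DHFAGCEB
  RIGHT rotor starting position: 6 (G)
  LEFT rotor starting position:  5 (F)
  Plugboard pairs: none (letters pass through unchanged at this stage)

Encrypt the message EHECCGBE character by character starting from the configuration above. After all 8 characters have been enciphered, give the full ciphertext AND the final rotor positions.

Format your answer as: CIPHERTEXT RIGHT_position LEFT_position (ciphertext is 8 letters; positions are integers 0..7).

Answer: DAHFADDH 6 6

Derivation:
Char 1 ('E'): step: R->7, L=5; E->plug->E->R->C->L->A->refl->D->L'->A->R'->D->plug->D
Char 2 ('H'): step: R->0, L->6 (L advanced); H->plug->H->R->A->L->G->refl->E->L'->F->R'->A->plug->A
Char 3 ('E'): step: R->1, L=6; E->plug->E->R->D->L->A->refl->D->L'->E->R'->H->plug->H
Char 4 ('C'): step: R->2, L=6; C->plug->C->R->B->L->H->refl->B->L'->G->R'->F->plug->F
Char 5 ('C'): step: R->3, L=6; C->plug->C->R->B->L->H->refl->B->L'->G->R'->A->plug->A
Char 6 ('G'): step: R->4, L=6; G->plug->G->R->D->L->A->refl->D->L'->E->R'->D->plug->D
Char 7 ('B'): step: R->5, L=6; B->plug->B->R->F->L->E->refl->G->L'->A->R'->D->plug->D
Char 8 ('E'): step: R->6, L=6; E->plug->E->R->B->L->H->refl->B->L'->G->R'->H->plug->H
Final: ciphertext=DAHFADDH, RIGHT=6, LEFT=6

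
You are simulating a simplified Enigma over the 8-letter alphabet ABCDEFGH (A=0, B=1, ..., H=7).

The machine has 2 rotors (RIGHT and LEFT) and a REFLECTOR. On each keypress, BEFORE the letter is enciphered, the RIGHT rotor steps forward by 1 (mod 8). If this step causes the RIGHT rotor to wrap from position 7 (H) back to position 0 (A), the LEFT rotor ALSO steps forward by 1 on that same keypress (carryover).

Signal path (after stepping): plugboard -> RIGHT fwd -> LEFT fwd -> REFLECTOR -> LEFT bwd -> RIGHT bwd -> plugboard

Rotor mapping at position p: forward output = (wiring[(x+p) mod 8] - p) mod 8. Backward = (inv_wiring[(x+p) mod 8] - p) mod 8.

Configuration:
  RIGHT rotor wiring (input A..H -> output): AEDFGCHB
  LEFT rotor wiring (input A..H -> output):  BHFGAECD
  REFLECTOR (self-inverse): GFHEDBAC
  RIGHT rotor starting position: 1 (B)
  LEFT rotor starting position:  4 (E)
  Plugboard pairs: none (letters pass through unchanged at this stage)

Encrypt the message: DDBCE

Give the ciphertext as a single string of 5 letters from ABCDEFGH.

Answer: EEEFG

Derivation:
Char 1 ('D'): step: R->2, L=4; D->plug->D->R->A->L->E->refl->D->L'->F->R'->E->plug->E
Char 2 ('D'): step: R->3, L=4; D->plug->D->R->E->L->F->refl->B->L'->G->R'->E->plug->E
Char 3 ('B'): step: R->4, L=4; B->plug->B->R->G->L->B->refl->F->L'->E->R'->E->plug->E
Char 4 ('C'): step: R->5, L=4; C->plug->C->R->E->L->F->refl->B->L'->G->R'->F->plug->F
Char 5 ('E'): step: R->6, L=4; E->plug->E->R->F->L->D->refl->E->L'->A->R'->G->plug->G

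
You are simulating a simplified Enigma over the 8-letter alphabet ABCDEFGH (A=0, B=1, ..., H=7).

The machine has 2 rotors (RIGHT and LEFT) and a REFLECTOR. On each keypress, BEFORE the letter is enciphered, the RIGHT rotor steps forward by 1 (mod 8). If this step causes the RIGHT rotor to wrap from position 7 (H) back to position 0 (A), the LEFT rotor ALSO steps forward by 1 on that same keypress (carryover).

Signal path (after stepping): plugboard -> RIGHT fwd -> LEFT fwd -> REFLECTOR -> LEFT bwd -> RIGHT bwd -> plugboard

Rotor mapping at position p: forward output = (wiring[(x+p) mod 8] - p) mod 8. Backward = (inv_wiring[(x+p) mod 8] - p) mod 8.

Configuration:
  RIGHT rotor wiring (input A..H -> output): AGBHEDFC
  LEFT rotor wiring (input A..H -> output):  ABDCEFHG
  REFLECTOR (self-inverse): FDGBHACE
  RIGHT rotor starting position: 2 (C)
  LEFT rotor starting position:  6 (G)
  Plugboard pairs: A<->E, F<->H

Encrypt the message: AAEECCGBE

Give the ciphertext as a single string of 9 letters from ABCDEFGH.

Char 1 ('A'): step: R->3, L=6; A->plug->E->R->H->L->H->refl->E->L'->F->R'->F->plug->H
Char 2 ('A'): step: R->4, L=6; A->plug->E->R->E->L->F->refl->A->L'->B->R'->C->plug->C
Char 3 ('E'): step: R->5, L=6; E->plug->A->R->G->L->G->refl->C->L'->C->R'->G->plug->G
Char 4 ('E'): step: R->6, L=6; E->plug->A->R->H->L->H->refl->E->L'->F->R'->H->plug->F
Char 5 ('C'): step: R->7, L=6; C->plug->C->R->H->L->H->refl->E->L'->F->R'->F->plug->H
Char 6 ('C'): step: R->0, L->7 (L advanced); C->plug->C->R->B->L->B->refl->D->L'->E->R'->E->plug->A
Char 7 ('G'): step: R->1, L=7; G->plug->G->R->B->L->B->refl->D->L'->E->R'->F->plug->H
Char 8 ('B'): step: R->2, L=7; B->plug->B->R->F->L->F->refl->A->L'->H->R'->A->plug->E
Char 9 ('E'): step: R->3, L=7; E->plug->A->R->E->L->D->refl->B->L'->B->R'->B->plug->B

Answer: HCGFHAHEB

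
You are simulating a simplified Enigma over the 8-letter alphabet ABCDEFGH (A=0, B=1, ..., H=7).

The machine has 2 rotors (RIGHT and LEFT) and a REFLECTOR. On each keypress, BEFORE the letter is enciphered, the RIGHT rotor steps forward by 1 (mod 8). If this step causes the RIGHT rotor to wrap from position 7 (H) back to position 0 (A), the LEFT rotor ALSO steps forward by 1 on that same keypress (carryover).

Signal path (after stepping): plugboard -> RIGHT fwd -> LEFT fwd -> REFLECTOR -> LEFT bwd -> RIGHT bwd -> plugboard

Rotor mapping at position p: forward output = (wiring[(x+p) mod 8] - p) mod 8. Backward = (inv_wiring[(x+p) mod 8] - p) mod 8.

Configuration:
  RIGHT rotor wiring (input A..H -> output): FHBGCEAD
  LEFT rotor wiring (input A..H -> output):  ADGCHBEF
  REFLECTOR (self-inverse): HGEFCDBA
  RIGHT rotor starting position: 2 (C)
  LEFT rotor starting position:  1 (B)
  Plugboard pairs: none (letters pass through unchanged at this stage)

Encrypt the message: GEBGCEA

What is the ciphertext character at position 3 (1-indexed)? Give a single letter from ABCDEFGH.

Char 1 ('G'): step: R->3, L=1; G->plug->G->R->E->L->A->refl->H->L'->H->R'->B->plug->B
Char 2 ('E'): step: R->4, L=1; E->plug->E->R->B->L->F->refl->D->L'->F->R'->G->plug->G
Char 3 ('B'): step: R->5, L=1; B->plug->B->R->D->L->G->refl->B->L'->C->R'->E->plug->E

E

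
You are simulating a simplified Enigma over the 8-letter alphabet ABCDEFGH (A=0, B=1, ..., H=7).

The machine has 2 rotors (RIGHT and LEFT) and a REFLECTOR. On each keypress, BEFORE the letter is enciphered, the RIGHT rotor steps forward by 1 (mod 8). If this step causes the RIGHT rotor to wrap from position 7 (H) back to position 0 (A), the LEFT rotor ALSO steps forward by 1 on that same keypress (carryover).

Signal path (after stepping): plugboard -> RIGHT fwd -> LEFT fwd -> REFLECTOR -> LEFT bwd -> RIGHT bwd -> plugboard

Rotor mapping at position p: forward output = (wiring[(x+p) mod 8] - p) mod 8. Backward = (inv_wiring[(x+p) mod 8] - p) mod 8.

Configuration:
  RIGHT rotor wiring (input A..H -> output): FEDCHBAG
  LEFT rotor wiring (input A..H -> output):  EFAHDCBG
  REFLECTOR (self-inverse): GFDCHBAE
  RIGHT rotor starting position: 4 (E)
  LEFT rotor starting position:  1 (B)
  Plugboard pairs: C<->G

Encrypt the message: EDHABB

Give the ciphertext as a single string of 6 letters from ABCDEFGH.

Char 1 ('E'): step: R->5, L=1; E->plug->E->R->H->L->D->refl->C->L'->D->R'->B->plug->B
Char 2 ('D'): step: R->6, L=1; D->plug->D->R->G->L->F->refl->B->L'->E->R'->F->plug->F
Char 3 ('H'): step: R->7, L=1; H->plug->H->R->B->L->H->refl->E->L'->A->R'->F->plug->F
Char 4 ('A'): step: R->0, L->2 (L advanced); A->plug->A->R->F->L->E->refl->H->L'->E->R'->B->plug->B
Char 5 ('B'): step: R->1, L=2; B->plug->B->R->C->L->B->refl->F->L'->B->R'->C->plug->G
Char 6 ('B'): step: R->2, L=2; B->plug->B->R->A->L->G->refl->A->L'->D->R'->G->plug->C

Answer: BFFBGC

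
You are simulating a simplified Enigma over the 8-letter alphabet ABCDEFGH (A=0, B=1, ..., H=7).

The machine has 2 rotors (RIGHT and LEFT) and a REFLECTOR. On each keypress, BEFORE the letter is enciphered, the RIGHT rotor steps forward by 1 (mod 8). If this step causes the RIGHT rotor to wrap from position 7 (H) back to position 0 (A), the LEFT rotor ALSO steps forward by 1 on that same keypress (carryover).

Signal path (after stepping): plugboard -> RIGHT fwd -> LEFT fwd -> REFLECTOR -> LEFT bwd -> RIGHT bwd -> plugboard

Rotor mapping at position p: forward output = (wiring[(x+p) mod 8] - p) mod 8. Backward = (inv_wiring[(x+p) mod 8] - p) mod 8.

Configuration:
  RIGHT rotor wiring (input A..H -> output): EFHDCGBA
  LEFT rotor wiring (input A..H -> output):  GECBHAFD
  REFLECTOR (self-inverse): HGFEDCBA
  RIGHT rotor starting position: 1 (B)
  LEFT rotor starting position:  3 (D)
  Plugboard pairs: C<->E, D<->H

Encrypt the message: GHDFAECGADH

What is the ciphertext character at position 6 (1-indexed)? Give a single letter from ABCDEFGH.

Char 1 ('G'): step: R->2, L=3; G->plug->G->R->C->L->F->refl->C->L'->D->R'->H->plug->D
Char 2 ('H'): step: R->3, L=3; H->plug->D->R->G->L->B->refl->G->L'->A->R'->A->plug->A
Char 3 ('D'): step: R->4, L=3; D->plug->H->R->H->L->H->refl->A->L'->E->R'->D->plug->H
Char 4 ('F'): step: R->5, L=3; F->plug->F->R->C->L->F->refl->C->L'->D->R'->C->plug->E
Char 5 ('A'): step: R->6, L=3; A->plug->A->R->D->L->C->refl->F->L'->C->R'->B->plug->B
Char 6 ('E'): step: R->7, L=3; E->plug->C->R->G->L->B->refl->G->L'->A->R'->D->plug->H

H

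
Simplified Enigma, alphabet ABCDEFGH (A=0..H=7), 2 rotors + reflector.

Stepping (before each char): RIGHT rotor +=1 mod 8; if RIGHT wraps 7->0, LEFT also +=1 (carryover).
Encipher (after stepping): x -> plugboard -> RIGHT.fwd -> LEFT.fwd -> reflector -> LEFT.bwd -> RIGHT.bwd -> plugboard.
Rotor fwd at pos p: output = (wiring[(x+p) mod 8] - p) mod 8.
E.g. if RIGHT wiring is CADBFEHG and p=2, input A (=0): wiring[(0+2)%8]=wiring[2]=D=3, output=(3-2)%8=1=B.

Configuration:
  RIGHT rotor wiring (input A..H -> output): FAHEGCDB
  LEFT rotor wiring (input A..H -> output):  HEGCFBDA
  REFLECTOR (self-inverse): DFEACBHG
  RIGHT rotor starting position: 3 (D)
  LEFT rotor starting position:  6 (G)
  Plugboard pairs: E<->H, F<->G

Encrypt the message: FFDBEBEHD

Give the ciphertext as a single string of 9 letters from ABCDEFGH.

Answer: BCFFDAGCF

Derivation:
Char 1 ('F'): step: R->4, L=6; F->plug->G->R->D->L->G->refl->H->L'->G->R'->B->plug->B
Char 2 ('F'): step: R->5, L=6; F->plug->G->R->H->L->D->refl->A->L'->E->R'->C->plug->C
Char 3 ('D'): step: R->6, L=6; D->plug->D->R->C->L->B->refl->F->L'->A->R'->G->plug->F
Char 4 ('B'): step: R->7, L=6; B->plug->B->R->G->L->H->refl->G->L'->D->R'->G->plug->F
Char 5 ('E'): step: R->0, L->7 (L advanced); E->plug->H->R->B->L->A->refl->D->L'->E->R'->D->plug->D
Char 6 ('B'): step: R->1, L=7; B->plug->B->R->G->L->C->refl->E->L'->H->R'->A->plug->A
Char 7 ('E'): step: R->2, L=7; E->plug->H->R->G->L->C->refl->E->L'->H->R'->F->plug->G
Char 8 ('H'): step: R->3, L=7; H->plug->E->R->G->L->C->refl->E->L'->H->R'->C->plug->C
Char 9 ('D'): step: R->4, L=7; D->plug->D->R->F->L->G->refl->H->L'->D->R'->G->plug->F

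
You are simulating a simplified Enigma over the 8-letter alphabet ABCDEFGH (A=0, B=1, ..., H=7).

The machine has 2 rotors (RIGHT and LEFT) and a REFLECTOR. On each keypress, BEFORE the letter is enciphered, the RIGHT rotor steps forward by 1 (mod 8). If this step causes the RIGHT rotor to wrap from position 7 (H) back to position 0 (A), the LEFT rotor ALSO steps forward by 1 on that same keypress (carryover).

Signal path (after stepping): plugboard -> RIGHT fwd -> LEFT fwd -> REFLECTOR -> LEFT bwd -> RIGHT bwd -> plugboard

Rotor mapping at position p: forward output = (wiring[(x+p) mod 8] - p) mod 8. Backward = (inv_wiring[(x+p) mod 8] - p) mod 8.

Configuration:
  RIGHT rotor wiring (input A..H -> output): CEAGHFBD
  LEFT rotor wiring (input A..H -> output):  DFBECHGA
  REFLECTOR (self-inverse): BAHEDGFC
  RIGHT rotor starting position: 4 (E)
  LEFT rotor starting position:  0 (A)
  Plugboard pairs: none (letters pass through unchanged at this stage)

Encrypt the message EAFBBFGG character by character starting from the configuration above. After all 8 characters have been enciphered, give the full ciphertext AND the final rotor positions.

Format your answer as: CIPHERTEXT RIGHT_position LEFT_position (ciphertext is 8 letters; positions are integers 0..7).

Answer: HFBFDDAC 4 1

Derivation:
Char 1 ('E'): step: R->5, L=0; E->plug->E->R->H->L->A->refl->B->L'->C->R'->H->plug->H
Char 2 ('A'): step: R->6, L=0; A->plug->A->R->D->L->E->refl->D->L'->A->R'->F->plug->F
Char 3 ('F'): step: R->7, L=0; F->plug->F->R->A->L->D->refl->E->L'->D->R'->B->plug->B
Char 4 ('B'): step: R->0, L->1 (L advanced); B->plug->B->R->E->L->G->refl->F->L'->F->R'->F->plug->F
Char 5 ('B'): step: R->1, L=1; B->plug->B->R->H->L->C->refl->H->L'->G->R'->D->plug->D
Char 6 ('F'): step: R->2, L=1; F->plug->F->R->B->L->A->refl->B->L'->D->R'->D->plug->D
Char 7 ('G'): step: R->3, L=1; G->plug->G->R->B->L->A->refl->B->L'->D->R'->A->plug->A
Char 8 ('G'): step: R->4, L=1; G->plug->G->R->E->L->G->refl->F->L'->F->R'->C->plug->C
Final: ciphertext=HFBFDDAC, RIGHT=4, LEFT=1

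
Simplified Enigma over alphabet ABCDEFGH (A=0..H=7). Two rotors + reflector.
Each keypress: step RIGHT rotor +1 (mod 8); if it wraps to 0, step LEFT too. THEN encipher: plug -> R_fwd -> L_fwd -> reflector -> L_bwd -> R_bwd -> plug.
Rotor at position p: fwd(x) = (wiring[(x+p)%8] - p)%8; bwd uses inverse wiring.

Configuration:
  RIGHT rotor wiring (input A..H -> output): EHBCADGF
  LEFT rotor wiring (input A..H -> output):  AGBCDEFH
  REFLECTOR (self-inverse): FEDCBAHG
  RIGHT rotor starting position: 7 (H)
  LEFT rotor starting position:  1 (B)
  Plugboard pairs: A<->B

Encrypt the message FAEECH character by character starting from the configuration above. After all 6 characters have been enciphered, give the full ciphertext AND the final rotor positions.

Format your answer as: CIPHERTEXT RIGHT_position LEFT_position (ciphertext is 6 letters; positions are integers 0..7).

Answer: BBFBAF 5 2

Derivation:
Char 1 ('F'): step: R->0, L->2 (L advanced); F->plug->F->R->D->L->C->refl->D->L'->E->R'->A->plug->B
Char 2 ('A'): step: R->1, L=2; A->plug->B->R->A->L->H->refl->G->L'->G->R'->A->plug->B
Char 3 ('E'): step: R->2, L=2; E->plug->E->R->E->L->D->refl->C->L'->D->R'->F->plug->F
Char 4 ('E'): step: R->3, L=2; E->plug->E->R->C->L->B->refl->E->L'->H->R'->A->plug->B
Char 5 ('C'): step: R->4, L=2; C->plug->C->R->C->L->B->refl->E->L'->H->R'->B->plug->A
Char 6 ('H'): step: R->5, L=2; H->plug->H->R->D->L->C->refl->D->L'->E->R'->F->plug->F
Final: ciphertext=BBFBAF, RIGHT=5, LEFT=2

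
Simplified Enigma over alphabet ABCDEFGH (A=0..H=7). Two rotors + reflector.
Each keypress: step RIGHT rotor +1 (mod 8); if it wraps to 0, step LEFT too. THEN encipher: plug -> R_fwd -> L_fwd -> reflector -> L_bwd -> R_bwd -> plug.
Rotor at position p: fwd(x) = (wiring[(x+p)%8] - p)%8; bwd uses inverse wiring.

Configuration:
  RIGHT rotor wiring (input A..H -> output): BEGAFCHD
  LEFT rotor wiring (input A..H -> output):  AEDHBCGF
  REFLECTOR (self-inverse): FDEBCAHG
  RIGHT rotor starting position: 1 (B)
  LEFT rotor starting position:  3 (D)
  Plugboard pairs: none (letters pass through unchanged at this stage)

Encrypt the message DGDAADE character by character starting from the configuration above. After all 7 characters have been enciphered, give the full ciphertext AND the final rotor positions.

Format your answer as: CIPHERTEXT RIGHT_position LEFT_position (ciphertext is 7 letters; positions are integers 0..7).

Char 1 ('D'): step: R->2, L=3; D->plug->D->R->A->L->E->refl->C->L'->E->R'->A->plug->A
Char 2 ('G'): step: R->3, L=3; G->plug->G->R->B->L->G->refl->H->L'->C->R'->B->plug->B
Char 3 ('D'): step: R->4, L=3; D->plug->D->R->H->L->A->refl->F->L'->F->R'->E->plug->E
Char 4 ('A'): step: R->5, L=3; A->plug->A->R->F->L->F->refl->A->L'->H->R'->E->plug->E
Char 5 ('A'): step: R->6, L=3; A->plug->A->R->B->L->G->refl->H->L'->C->R'->F->plug->F
Char 6 ('D'): step: R->7, L=3; D->plug->D->R->H->L->A->refl->F->L'->F->R'->C->plug->C
Char 7 ('E'): step: R->0, L->4 (L advanced); E->plug->E->R->F->L->A->refl->F->L'->A->R'->D->plug->D
Final: ciphertext=ABEEFCD, RIGHT=0, LEFT=4

Answer: ABEEFCD 0 4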